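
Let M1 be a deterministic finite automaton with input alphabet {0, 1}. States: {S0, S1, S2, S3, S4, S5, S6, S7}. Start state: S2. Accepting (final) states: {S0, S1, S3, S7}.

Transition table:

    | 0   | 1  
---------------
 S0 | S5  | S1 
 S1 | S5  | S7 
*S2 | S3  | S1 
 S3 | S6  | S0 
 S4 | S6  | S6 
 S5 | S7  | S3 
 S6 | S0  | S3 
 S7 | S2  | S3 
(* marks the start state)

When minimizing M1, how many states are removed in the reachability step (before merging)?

Starting at S2 and following transitions, the reachable set is {S0, S1, S2, S3, S5, S6, S7}. That leaves S4 unreachable — 1 in total.

1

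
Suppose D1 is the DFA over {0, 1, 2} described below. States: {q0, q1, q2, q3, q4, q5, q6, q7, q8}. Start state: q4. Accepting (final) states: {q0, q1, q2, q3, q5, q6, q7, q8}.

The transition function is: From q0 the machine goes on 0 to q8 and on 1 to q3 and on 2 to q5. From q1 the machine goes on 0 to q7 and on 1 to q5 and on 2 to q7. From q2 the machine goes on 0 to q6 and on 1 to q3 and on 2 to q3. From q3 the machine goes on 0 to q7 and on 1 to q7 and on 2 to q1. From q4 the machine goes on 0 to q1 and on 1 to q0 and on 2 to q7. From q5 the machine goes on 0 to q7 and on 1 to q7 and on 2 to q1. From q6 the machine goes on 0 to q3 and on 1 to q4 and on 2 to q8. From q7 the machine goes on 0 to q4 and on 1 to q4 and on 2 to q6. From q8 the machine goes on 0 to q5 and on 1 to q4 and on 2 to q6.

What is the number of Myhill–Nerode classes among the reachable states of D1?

States {q2} cannot be reached from the start state, so discard them.
Initial partition by acceptance: {q0,q1,q3,q5,q6,q7,q8} | {q4}.
Refine {q0,q1,q3,q5,q6,q7,q8} on symbol 0: members go to different blocks, giving {q0,q1,q3,q5,q6,q8} and {q7}.
On input 0, block {q0,q1,q3,q5,q6,q8} splits into {q0,q6,q8} and {q1,q3,q5}.
Refine {q0,q6,q8} on symbol 0: members go to different blocks, giving {q6,q8} and {q0}.
Refine {q1,q3,q5} on symbol 1: members go to different blocks, giving {q3,q5} and {q1}.
Stable partition: {q6,q8} | {q4} | {q7} | {q3,q5} | {q0} | {q1} — 6 equivalence classes.

6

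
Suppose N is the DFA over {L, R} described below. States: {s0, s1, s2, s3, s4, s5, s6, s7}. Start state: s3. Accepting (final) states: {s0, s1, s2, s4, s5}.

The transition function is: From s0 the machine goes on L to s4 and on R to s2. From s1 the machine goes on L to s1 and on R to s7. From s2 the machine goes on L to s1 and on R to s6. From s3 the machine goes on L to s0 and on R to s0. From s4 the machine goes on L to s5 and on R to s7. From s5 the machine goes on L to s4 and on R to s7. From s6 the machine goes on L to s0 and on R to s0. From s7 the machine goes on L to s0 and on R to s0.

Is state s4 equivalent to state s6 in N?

All states are reachable from the start state.
Start with accepting vs non-accepting: {s0,s1,s2,s4,s5} | {s3,s6,s7}.
Refine {s0,s1,s2,s4,s5} on symbol R: members go to different blocks, giving {s1,s2,s4,s5} and {s0}.
Stable partition: {s1,s2,s4,s5} | {s3,s6,s7} | {s0} — 3 equivalence classes.
s4 and s6 end up in different blocks, so they are distinguishable. For instance, the string 'ε' is accepted from only s4.

No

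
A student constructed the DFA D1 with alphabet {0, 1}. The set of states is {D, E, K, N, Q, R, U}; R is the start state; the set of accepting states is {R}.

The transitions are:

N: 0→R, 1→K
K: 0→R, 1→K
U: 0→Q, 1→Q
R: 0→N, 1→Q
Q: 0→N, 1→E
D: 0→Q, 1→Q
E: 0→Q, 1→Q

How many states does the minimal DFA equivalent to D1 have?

First remove the unreachable states {D,U}; 5 states remain.
Initial partition by acceptance: {R} | {E,K,N,Q}.
Refine {E,K,N,Q} on symbol 0: members go to different blocks, giving {K,N} and {E,Q}.
On input 0, block {E,Q} splits into {Q} and {E}.
Stable partition: {R} | {K,N} | {Q} | {E} — 4 equivalence classes.

4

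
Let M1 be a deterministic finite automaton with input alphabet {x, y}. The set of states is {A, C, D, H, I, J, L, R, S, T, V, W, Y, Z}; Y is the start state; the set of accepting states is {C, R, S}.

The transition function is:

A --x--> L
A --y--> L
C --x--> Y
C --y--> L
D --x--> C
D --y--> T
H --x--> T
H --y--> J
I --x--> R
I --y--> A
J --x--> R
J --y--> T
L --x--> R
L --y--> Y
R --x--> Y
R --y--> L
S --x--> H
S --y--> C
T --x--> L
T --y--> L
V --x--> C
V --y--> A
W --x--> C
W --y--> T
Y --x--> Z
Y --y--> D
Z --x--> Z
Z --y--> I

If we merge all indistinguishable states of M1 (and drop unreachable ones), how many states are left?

Reachable states from the start: {A,C,D,I,L,R,T,Y,Z}. Unreachable: {H,J,S,V,W} — drop them.
P0 = {C,R} | {A,D,I,L,T,Y,Z}.
Refine {A,D,I,L,T,Y,Z} on symbol x: members go to different blocks, giving {A,T,Y,Z} and {D,I,L}.
Split {A,T,Y,Z} by δ(·,x) → {Y,Z} and {A,T}.
Split {D,I,L} by δ(·,y) → {D,I} and {L}.
No further refinement is possible. Final partition (5 blocks): {C,R} | {Y,Z} | {D,I} | {A,T} | {L}.

5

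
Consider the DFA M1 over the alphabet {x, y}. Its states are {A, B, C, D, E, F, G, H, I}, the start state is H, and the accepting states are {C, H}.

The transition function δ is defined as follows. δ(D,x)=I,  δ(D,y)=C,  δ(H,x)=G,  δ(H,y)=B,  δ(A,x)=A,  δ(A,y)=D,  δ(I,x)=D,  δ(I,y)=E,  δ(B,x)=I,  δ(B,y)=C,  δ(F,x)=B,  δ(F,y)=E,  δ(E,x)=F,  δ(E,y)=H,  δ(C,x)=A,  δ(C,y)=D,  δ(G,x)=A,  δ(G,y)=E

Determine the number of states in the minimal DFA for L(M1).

All states are reachable from the start state.
Start with accepting vs non-accepting: {C,H} | {A,B,D,E,F,G,I}.
Split {A,B,D,E,F,G,I} by δ(·,y) → {A,F,G,I} and {B,D,E}.
Refine {A,F,G,I} on symbol x: members go to different blocks, giving {A,G} and {F,I}.
No further refinement is possible. Final partition (4 blocks): {C,H} | {A,G} | {B,D,E} | {F,I}.

4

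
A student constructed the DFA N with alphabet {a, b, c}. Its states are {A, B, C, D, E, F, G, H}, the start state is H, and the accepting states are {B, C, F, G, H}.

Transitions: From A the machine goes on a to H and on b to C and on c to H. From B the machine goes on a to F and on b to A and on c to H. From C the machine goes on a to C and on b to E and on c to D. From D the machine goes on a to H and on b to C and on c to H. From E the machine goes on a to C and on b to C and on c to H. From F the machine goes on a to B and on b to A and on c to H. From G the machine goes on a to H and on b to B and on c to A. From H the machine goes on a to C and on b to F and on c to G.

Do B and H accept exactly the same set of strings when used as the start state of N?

No

Every state is reachable, so we keep all 8.
Start with accepting vs non-accepting: {B,C,F,G,H} | {A,D,E}.
Refine {B,C,F,G,H} on symbol b: members go to different blocks, giving {B,C,F} and {G,H}.
Refine {B,C,F} on symbol c: members go to different blocks, giving {B,F} and {C}.
Refine {A,D,E} on symbol a: members go to different blocks, giving {A,D} and {E}.
Split {G,H} by δ(·,a) → {G} and {H}.
No further refinement is possible. Final partition (6 blocks): {B,F} | {A,D} | {G} | {C} | {E} | {H}.
B and H end up in different blocks, so they are distinguishable. For instance, the string 'b' is accepted from only H.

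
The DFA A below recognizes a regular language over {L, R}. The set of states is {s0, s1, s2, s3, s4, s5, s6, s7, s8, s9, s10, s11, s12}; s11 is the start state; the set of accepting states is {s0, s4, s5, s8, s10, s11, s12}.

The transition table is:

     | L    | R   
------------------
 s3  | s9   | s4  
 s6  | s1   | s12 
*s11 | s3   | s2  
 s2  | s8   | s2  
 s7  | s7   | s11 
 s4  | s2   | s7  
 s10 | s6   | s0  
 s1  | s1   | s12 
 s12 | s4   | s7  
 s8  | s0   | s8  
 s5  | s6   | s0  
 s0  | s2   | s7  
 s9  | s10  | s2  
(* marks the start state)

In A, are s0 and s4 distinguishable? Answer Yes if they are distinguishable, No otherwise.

Reachable states from the start: {s0,s1,s2,s3,s4,s6,s7,s8,s9,s10,s11,s12}. Unreachable: {s5} — drop them.
Initial partition by acceptance: {s0,s4,s8,s10,s11,s12} | {s1,s2,s3,s6,s7,s9}.
Refine {s0,s4,s8,s10,s11,s12} on symbol L: members go to different blocks, giving {s0,s4,s10,s11} and {s8,s12}.
On input R, block {s0,s4,s10,s11} splits into {s0,s4,s11} and {s10}.
Refine {s1,s2,s3,s6,s7,s9} on symbol L: members go to different blocks, giving {s1,s3,s6,s7} and {s2} and {s9}.
On input L, block {s0,s4,s11} splits into {s0,s4} and {s11}.
Refine {s1,s3,s6,s7} on symbol L: members go to different blocks, giving {s1,s6,s7} and {s3}.
Split {s1,s6,s7} by δ(·,R) → {s1,s6} and {s7}.
Refine {s8,s12} on symbol R: members go to different blocks, giving {s8} and {s12}.
The partition is now stable with 10 blocks: {s0,s4} | {s1,s6} | {s8} | {s10} | {s2} | {s9} | {s11} | {s3} | {s7} | {s12}.
s0 and s4 lie in the same block of the stable partition, so they are equivalent — no string distinguishes them.

No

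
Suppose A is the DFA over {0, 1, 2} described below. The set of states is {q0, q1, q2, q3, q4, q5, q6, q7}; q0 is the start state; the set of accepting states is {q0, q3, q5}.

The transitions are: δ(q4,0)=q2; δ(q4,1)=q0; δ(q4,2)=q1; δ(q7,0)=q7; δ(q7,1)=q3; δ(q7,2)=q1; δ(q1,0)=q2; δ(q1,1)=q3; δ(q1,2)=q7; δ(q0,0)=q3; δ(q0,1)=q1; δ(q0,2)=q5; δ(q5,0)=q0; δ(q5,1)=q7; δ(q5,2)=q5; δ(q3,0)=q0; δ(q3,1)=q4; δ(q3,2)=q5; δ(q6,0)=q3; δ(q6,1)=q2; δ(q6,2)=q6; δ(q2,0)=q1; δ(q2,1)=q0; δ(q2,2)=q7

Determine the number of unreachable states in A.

1

Starting at q0 and following transitions, the reachable set is {q0, q1, q2, q3, q4, q5, q7}. That leaves q6 unreachable — 1 in total.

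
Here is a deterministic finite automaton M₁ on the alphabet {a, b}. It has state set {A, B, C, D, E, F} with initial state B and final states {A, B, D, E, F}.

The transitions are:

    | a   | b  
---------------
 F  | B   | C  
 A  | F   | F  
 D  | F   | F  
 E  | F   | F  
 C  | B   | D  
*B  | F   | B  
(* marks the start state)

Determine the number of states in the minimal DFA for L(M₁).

Reachable states from the start: {B,C,D,F}. Unreachable: {A,E} — drop them.
Start with accepting vs non-accepting: {B,D,F} | {C}.
Refine {B,D,F} on symbol b: members go to different blocks, giving {B,D} and {F}.
Split {B,D} by δ(·,b) → {B} and {D}.
Stable partition: {B} | {C} | {F} | {D} — 4 equivalence classes.

4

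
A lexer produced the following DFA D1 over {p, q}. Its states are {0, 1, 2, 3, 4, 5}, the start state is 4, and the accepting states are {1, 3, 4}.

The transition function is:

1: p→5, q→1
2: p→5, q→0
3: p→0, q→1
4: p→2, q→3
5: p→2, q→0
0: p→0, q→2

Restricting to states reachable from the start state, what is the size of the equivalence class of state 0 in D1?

3

Every state is reachable, so we keep all 6.
P0 = {1,3,4} | {0,2,5}.
The partition is now stable with 2 blocks: {1,3,4} | {0,2,5}.
State 0 belongs to the block {0,2,5}, which has 3 states.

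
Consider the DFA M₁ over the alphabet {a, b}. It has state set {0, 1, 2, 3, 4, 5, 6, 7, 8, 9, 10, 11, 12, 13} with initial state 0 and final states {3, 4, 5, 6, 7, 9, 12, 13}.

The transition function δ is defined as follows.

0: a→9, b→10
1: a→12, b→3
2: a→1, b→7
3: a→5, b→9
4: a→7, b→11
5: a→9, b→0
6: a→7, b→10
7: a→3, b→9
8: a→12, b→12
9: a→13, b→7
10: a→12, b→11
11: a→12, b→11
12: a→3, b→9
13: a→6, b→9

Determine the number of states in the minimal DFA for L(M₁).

4

Reachable states from the start: {0,3,5,6,7,9,10,11,12,13}. Unreachable: {1,2,4,8} — drop them.
P0 = {3,5,6,7,9,12,13} | {0,10,11}.
On input b, block {3,5,6,7,9,12,13} splits into {3,7,9,12,13} and {5,6}.
Refine {3,7,9,12,13} on symbol a: members go to different blocks, giving {7,9,12} and {3,13}.
The partition is now stable with 4 blocks: {7,9,12} | {0,10,11} | {5,6} | {3,13}.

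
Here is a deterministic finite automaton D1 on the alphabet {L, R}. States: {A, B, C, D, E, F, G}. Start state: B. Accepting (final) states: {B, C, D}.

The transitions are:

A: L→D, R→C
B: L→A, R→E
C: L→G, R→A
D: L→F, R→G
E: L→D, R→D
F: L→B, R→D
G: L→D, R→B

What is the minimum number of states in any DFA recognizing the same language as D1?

2

Start with accepting vs non-accepting: {B,C,D} | {A,E,F,G}.
Stable partition: {B,C,D} | {A,E,F,G} — 2 equivalence classes.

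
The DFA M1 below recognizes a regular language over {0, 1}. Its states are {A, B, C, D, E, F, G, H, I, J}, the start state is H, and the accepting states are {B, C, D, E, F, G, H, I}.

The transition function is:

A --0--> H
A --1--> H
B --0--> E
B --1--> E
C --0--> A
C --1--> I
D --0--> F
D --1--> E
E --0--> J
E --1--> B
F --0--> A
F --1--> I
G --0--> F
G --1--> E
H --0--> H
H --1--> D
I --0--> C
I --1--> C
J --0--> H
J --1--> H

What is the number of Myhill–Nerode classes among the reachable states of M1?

States {G} cannot be reached from the start state, so discard them.
P0 = {B,C,D,E,F,H,I} | {A,J}.
On input 0, block {B,C,D,E,F,H,I} splits into {B,D,H,I} and {C,E,F}.
Split {B,D,H,I} by δ(·,0) → {B,D,I} and {H}.
The partition is now stable with 4 blocks: {B,D,I} | {A,J} | {C,E,F} | {H}.

4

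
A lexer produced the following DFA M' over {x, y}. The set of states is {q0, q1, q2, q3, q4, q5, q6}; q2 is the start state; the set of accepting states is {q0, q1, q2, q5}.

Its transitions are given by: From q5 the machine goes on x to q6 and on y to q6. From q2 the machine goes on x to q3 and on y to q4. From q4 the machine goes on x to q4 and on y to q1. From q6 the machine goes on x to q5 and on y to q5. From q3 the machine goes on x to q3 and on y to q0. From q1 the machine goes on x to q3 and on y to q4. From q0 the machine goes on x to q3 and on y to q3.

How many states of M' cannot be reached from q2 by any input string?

2

No path from q2 leads to q5, q6; the other 5 states are all reachable.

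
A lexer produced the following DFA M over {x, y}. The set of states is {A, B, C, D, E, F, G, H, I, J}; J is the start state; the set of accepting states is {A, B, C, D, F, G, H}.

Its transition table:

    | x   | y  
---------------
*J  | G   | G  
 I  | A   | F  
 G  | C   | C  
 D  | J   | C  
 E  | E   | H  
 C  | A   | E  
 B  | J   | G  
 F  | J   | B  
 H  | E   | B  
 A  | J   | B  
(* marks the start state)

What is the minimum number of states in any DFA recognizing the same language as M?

First remove the unreachable states {D,F,I}; 7 states remain.
P0 = {A,B,C,G,H} | {E,J}.
Refine {A,B,C,G,H} on symbol x: members go to different blocks, giving {A,B,H} and {C,G}.
Split {A,B,H} by δ(·,y) → {A,H} and {B}.
Refine {E,J} on symbol x: members go to different blocks, giving {E} and {J}.
Split {A,H} by δ(·,x) → {A} and {H}.
Refine {C,G} on symbol x: members go to different blocks, giving {C} and {G}.
No further refinement is possible. Final partition (7 blocks): {A} | {E} | {C} | {B} | {J} | {H} | {G}.

7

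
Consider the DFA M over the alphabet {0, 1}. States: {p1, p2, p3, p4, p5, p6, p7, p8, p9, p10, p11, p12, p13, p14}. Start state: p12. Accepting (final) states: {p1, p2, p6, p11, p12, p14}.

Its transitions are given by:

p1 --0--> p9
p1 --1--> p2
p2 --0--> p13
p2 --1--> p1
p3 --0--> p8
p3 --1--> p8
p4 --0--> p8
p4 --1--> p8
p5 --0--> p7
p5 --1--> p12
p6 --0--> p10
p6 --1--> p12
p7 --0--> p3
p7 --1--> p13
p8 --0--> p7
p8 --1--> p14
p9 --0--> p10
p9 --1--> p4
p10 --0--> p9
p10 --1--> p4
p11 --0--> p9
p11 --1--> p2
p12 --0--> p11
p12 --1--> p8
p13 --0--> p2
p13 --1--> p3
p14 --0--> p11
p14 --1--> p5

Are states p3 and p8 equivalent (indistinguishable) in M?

First remove the unreachable states {p6}; 13 states remain.
Start with accepting vs non-accepting: {p1,p2,p11,p12,p14} | {p3,p4,p5,p7,p8,p9,p10,p13}.
On input 0, block {p1,p2,p11,p12,p14} splits into {p1,p2,p11} and {p12,p14}.
Refine {p3,p4,p5,p7,p8,p9,p10,p13} on symbol 0: members go to different blocks, giving {p3,p4,p5,p7,p8,p9,p10} and {p13}.
Split {p1,p2,p11} by δ(·,0) → {p1,p11} and {p2}.
On input 1, block {p3,p4,p5,p7,p8,p9,p10} splits into {p3,p4,p9,p10} and {p5,p8} and {p7}.
Split {p3,p4,p9,p10} by δ(·,0) → {p3,p4} and {p9,p10}.
The partition is now stable with 8 blocks: {p1,p11} | {p3,p4} | {p12,p14} | {p13} | {p2} | {p5,p8} | {p7} | {p9,p10}.
p3 and p8 end up in different blocks, so they are distinguishable. For instance, the string '1' is accepted from only p8.

No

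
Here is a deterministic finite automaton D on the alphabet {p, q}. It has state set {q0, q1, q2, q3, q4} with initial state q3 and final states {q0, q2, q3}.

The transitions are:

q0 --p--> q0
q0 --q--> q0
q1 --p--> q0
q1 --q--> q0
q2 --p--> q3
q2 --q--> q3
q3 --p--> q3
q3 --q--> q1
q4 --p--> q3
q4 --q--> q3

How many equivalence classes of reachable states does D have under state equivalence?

States {q2,q4} cannot be reached from the start state, so discard them.
P0 = {q0,q3} | {q1}.
Refine {q0,q3} on symbol q: members go to different blocks, giving {q0} and {q3}.
Stable partition: {q0} | {q1} | {q3} — 3 equivalence classes.

3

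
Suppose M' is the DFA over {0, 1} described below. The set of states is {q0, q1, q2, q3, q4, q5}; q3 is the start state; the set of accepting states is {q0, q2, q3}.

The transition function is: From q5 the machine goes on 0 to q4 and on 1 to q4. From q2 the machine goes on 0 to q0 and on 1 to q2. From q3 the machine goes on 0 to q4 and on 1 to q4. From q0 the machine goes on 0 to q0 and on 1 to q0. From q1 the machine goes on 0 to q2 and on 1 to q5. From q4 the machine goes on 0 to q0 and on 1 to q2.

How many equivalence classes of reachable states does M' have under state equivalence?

3

Reachable states from the start: {q0,q2,q3,q4}. Unreachable: {q1,q5} — drop them.
P0 = {q0,q2,q3} | {q4}.
Split {q0,q2,q3} by δ(·,0) → {q0,q2} and {q3}.
The partition is now stable with 3 blocks: {q0,q2} | {q4} | {q3}.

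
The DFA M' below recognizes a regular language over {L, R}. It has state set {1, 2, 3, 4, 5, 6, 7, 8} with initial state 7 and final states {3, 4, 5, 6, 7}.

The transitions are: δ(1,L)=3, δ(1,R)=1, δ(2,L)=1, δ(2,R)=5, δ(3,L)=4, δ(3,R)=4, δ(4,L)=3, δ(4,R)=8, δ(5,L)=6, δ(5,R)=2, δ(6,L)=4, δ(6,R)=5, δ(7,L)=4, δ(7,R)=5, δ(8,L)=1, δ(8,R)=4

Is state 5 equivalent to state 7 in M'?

No

P0 = {3,4,5,6,7} | {1,2,8}.
On input R, block {3,4,5,6,7} splits into {3,6,7} and {4,5}.
Split {1,2,8} by δ(·,L) → {2,8} and {1}.
Stable partition: {3,6,7} | {2,8} | {4,5} | {1} — 4 equivalence classes.
5 and 7 end up in different blocks, so they are distinguishable. For instance, the string 'R' is accepted from only 7.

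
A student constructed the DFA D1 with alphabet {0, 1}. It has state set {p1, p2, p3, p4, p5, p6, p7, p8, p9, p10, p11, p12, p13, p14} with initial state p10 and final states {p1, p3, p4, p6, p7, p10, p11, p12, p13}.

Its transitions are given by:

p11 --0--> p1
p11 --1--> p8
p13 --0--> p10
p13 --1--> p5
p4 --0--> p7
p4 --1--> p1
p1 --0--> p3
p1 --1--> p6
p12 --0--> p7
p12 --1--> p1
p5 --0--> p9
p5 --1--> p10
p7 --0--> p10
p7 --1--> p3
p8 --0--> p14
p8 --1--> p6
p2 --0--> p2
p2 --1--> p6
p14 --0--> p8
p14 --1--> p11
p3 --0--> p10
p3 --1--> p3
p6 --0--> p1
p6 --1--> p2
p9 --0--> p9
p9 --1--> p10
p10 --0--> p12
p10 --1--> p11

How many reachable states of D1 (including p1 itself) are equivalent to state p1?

First remove the unreachable states {p4,p5,p9,p13}; 10 states remain.
P0 = {p1,p3,p6,p7,p10,p11,p12} | {p2,p8,p14}.
On input 1, block {p1,p3,p6,p7,p10,p11,p12} splits into {p1,p3,p7,p10,p12} and {p6,p11}.
Refine {p1,p3,p7,p10,p12} on symbol 1: members go to different blocks, giving {p3,p7,p12} and {p1,p10}.
Refine {p3,p7,p12} on symbol 0: members go to different blocks, giving {p3,p7} and {p12}.
On input 0, block {p1,p10} splits into {p1} and {p10}.
The partition is now stable with 6 blocks: {p3,p7} | {p2,p8,p14} | {p6,p11} | {p1} | {p12} | {p10}.
State p1 belongs to the block {p1}, which has 1 states.

1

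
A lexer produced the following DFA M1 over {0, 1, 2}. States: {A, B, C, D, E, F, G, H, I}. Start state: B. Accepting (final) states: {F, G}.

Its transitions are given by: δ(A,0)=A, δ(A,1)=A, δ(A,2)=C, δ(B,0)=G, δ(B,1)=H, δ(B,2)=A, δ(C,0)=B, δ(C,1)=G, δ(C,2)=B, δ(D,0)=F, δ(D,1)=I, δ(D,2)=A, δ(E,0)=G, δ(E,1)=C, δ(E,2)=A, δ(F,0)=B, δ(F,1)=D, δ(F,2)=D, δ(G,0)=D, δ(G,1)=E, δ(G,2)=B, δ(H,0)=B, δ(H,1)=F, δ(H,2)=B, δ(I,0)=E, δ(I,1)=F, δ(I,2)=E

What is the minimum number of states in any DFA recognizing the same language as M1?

Initial partition by acceptance: {F,G} | {A,B,C,D,E,H,I}.
Split {A,B,C,D,E,H,I} by δ(·,0) → {A,C,H,I} and {B,D,E}.
Refine {A,C,H,I} on symbol 0: members go to different blocks, giving {C,H,I} and {A}.
No further refinement is possible. Final partition (4 blocks): {F,G} | {C,H,I} | {B,D,E} | {A}.

4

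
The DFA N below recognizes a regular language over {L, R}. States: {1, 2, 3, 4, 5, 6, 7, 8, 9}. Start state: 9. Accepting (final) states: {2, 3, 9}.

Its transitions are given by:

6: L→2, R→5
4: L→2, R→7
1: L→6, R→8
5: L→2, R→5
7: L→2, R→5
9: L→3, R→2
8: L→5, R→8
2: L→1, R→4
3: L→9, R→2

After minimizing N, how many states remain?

4

Every state is reachable, so we keep all 9.
P0 = {2,3,9} | {1,4,5,6,7,8}.
Refine {2,3,9} on symbol L: members go to different blocks, giving {3,9} and {2}.
Refine {1,4,5,6,7,8} on symbol L: members go to different blocks, giving {4,5,6,7} and {1,8}.
Stable partition: {3,9} | {4,5,6,7} | {2} | {1,8} — 4 equivalence classes.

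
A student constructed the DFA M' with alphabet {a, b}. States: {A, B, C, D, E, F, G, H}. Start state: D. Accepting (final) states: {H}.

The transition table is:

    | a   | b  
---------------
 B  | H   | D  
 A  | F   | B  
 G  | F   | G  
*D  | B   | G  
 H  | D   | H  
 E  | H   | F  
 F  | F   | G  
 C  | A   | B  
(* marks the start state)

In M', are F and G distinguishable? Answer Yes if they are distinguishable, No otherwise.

Reachable states from the start: {B,D,F,G,H}. Unreachable: {A,C,E} — drop them.
Initial partition by acceptance: {H} | {B,D,F,G}.
Refine {B,D,F,G} on symbol a: members go to different blocks, giving {D,F,G} and {B}.
Refine {D,F,G} on symbol a: members go to different blocks, giving {F,G} and {D}.
The partition is now stable with 4 blocks: {H} | {F,G} | {B} | {D}.
F and G lie in the same block of the stable partition, so they are equivalent — no string distinguishes them.

No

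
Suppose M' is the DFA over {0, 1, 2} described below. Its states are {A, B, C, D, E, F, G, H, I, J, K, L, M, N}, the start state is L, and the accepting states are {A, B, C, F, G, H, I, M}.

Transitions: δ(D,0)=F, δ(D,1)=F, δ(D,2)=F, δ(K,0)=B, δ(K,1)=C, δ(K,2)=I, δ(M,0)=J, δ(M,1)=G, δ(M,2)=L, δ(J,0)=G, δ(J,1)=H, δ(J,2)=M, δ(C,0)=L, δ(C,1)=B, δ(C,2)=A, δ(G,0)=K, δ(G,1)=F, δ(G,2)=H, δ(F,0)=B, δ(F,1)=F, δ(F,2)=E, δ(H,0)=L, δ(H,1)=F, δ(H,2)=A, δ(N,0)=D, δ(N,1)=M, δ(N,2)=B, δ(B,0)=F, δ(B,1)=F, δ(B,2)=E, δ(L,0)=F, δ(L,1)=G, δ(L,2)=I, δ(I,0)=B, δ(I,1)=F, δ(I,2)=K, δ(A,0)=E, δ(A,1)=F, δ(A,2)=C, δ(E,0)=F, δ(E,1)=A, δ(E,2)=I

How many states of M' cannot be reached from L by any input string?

No path from L leads to D, J, M, N; the other 10 states are all reachable.

4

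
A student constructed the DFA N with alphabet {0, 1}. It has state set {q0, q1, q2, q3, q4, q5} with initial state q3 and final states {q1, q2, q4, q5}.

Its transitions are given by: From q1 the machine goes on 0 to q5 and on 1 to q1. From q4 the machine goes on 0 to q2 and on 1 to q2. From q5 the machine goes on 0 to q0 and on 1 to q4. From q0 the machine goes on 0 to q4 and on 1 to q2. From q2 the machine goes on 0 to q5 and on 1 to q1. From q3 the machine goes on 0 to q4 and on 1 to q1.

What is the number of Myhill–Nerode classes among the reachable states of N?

All states are reachable from the start state.
Initial partition by acceptance: {q1,q2,q4,q5} | {q0,q3}.
Split {q1,q2,q4,q5} by δ(·,0) → {q1,q2,q4} and {q5}.
Refine {q1,q2,q4} on symbol 0: members go to different blocks, giving {q1,q2} and {q4}.
No further refinement is possible. Final partition (4 blocks): {q1,q2} | {q0,q3} | {q5} | {q4}.

4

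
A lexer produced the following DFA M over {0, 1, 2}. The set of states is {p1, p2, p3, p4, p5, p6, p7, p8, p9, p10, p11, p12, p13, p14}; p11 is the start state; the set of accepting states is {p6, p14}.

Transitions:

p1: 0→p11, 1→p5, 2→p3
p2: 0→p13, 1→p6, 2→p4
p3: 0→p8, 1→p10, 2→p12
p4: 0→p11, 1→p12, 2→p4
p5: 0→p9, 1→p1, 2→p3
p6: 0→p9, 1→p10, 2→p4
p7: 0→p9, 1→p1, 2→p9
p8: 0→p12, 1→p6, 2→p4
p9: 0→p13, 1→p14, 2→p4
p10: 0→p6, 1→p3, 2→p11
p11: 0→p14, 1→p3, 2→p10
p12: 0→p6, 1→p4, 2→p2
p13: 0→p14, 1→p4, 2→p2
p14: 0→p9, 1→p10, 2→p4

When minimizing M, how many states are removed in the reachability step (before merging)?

Starting at p11 and following transitions, the reachable set is {p2, p3, p4, p6, p8, p9, p10, p11, p12, p13, p14}. That leaves p1, p5, p7 unreachable — 3 in total.

3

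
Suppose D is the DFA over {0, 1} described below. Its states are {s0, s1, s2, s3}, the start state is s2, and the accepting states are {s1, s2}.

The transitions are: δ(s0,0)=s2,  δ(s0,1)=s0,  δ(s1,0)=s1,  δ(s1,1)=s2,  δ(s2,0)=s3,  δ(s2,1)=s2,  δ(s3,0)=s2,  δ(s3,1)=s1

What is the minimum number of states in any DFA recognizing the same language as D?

States {s0} cannot be reached from the start state, so discard them.
Initial partition by acceptance: {s1,s2} | {s3}.
Split {s1,s2} by δ(·,0) → {s1} and {s2}.
The partition is now stable with 3 blocks: {s1} | {s3} | {s2}.

3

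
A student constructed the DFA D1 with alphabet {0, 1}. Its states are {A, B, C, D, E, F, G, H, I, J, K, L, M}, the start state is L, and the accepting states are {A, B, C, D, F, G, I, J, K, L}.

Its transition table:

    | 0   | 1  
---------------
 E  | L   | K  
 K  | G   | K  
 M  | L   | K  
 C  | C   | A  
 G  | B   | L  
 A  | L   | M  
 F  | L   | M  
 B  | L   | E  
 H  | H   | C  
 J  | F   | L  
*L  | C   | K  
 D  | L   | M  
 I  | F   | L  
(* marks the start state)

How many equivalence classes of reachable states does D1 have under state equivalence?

6

Reachable states from the start: {A,B,C,E,G,K,L,M}. Unreachable: {D,F,H,I,J} — drop them.
P0 = {A,B,C,G,K,L} | {E,M}.
Refine {A,B,C,G,K,L} on symbol 1: members go to different blocks, giving {C,G,K,L} and {A,B}.
Refine {C,G,K,L} on symbol 0: members go to different blocks, giving {C,K,L} and {G}.
On input 0, block {C,K,L} splits into {C,L} and {K}.
Split {C,L} by δ(·,1) → {C} and {L}.
The partition is now stable with 6 blocks: {C} | {E,M} | {A,B} | {G} | {K} | {L}.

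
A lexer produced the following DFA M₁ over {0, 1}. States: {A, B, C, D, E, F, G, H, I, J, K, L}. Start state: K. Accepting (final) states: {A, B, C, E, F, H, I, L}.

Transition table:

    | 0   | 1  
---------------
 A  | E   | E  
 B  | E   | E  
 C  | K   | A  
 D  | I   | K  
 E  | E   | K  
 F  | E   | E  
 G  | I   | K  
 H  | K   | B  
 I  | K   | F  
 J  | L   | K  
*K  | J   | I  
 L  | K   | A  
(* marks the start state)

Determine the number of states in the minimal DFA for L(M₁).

States {B,C,D,G,H} cannot be reached from the start state, so discard them.
Start with accepting vs non-accepting: {A,E,F,I,L} | {J,K}.
Refine {A,E,F,I,L} on symbol 0: members go to different blocks, giving {A,E,F} and {I,L}.
Refine {A,E,F} on symbol 1: members go to different blocks, giving {A,F} and {E}.
On input 0, block {J,K} splits into {J} and {K}.
Stable partition: {A,F} | {J} | {I,L} | {E} | {K} — 5 equivalence classes.

5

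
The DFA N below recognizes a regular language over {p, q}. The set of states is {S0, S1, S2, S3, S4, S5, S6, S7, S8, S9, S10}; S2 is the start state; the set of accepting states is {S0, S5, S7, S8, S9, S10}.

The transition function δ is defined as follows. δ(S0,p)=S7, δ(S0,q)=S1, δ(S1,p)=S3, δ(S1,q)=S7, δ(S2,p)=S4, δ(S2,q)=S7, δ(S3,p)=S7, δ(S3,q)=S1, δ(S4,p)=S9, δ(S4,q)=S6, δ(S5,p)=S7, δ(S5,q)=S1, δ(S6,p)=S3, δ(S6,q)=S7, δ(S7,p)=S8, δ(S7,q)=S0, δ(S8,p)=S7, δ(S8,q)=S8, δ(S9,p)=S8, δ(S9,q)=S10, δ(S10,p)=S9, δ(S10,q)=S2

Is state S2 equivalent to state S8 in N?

Reachable states from the start: {S0,S1,S2,S3,S4,S6,S7,S8,S9,S10}. Unreachable: {S5} — drop them.
Start with accepting vs non-accepting: {S0,S7,S8,S9,S10} | {S1,S2,S3,S4,S6}.
Refine {S0,S7,S8,S9,S10} on symbol q: members go to different blocks, giving {S7,S8,S9} and {S0,S10}.
Split {S7,S8,S9} by δ(·,q) → {S7,S9} and {S8}.
On input p, block {S1,S2,S3,S4,S6} splits into {S1,S2,S6} and {S3,S4}.
The partition is now stable with 5 blocks: {S7,S9} | {S1,S2,S6} | {S0,S10} | {S8} | {S3,S4}.
S2 and S8 end up in different blocks, so they are distinguishable. For instance, the string 'ε' is accepted from only S8.

No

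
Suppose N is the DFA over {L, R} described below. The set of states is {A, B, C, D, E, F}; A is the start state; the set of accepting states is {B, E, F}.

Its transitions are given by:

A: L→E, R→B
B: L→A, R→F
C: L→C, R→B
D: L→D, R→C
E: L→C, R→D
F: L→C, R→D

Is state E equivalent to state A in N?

No

Every state is reachable, so we keep all 6.
P0 = {B,E,F} | {A,C,D}.
Refine {B,E,F} on symbol R: members go to different blocks, giving {E,F} and {B}.
Split {A,C,D} by δ(·,L) → {C,D} and {A}.
Split {C,D} by δ(·,R) → {C} and {D}.
The partition is now stable with 5 blocks: {E,F} | {C} | {B} | {A} | {D}.
E and A end up in different blocks, so they are distinguishable. For instance, the string 'ε' is accepted from only E.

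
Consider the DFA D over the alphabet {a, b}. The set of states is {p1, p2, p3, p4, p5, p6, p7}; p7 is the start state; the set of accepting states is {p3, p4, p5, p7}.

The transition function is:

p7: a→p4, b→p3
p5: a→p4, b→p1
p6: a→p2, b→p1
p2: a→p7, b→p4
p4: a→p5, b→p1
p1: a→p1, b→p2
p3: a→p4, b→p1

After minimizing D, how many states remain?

First remove the unreachable states {p6}; 6 states remain.
Start with accepting vs non-accepting: {p3,p4,p5,p7} | {p1,p2}.
Split {p3,p4,p5,p7} by δ(·,b) → {p3,p4,p5} and {p7}.
Split {p1,p2} by δ(·,a) → {p1} and {p2}.
The partition is now stable with 4 blocks: {p3,p4,p5} | {p1} | {p7} | {p2}.

4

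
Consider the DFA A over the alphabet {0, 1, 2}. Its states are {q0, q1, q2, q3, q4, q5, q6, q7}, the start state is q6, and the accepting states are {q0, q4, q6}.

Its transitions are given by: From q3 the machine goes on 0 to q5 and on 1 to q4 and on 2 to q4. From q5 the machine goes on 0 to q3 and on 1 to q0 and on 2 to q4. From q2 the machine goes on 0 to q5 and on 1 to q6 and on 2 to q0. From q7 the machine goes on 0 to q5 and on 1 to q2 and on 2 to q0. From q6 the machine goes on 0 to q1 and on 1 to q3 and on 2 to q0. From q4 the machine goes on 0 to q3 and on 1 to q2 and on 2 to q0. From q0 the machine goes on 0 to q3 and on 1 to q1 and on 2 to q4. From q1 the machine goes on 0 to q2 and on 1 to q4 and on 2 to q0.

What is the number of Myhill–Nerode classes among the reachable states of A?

Reachable states from the start: {q0,q1,q2,q3,q4,q5,q6}. Unreachable: {q7} — drop them.
P0 = {q0,q4,q6} | {q1,q2,q3,q5}.
Stable partition: {q0,q4,q6} | {q1,q2,q3,q5} — 2 equivalence classes.

2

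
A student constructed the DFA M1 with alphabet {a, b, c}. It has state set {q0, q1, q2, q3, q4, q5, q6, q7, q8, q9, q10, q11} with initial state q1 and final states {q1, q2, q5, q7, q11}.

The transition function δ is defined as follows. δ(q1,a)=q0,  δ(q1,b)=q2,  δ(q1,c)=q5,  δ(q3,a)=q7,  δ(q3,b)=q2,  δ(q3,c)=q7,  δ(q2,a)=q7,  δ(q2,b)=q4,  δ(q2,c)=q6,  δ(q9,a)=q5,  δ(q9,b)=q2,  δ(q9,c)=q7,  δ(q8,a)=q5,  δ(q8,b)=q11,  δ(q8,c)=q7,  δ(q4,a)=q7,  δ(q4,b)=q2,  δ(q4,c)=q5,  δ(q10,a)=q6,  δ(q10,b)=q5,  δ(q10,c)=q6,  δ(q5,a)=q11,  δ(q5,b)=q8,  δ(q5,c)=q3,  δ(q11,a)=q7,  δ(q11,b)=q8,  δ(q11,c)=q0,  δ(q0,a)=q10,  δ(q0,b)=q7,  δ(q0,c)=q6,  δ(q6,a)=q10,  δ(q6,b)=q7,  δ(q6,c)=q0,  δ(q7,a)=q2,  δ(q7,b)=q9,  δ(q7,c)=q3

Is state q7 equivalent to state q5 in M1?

All states are reachable from the start state.
Start with accepting vs non-accepting: {q1,q2,q5,q7,q11} | {q0,q3,q4,q6,q8,q9,q10}.
On input a, block {q1,q2,q5,q7,q11} splits into {q2,q5,q7,q11} and {q1}.
On input a, block {q0,q3,q4,q6,q8,q9,q10} splits into {q3,q4,q8,q9} and {q0,q6,q10}.
Refine {q2,q5,q7,q11} on symbol c: members go to different blocks, giving {q2,q11} and {q5,q7}.
Stable partition: {q2,q11} | {q3,q4,q8,q9} | {q1} | {q0,q6,q10} | {q5,q7} — 5 equivalence classes.
q7 and q5 lie in the same block of the stable partition, so they are equivalent — no string distinguishes them.

Yes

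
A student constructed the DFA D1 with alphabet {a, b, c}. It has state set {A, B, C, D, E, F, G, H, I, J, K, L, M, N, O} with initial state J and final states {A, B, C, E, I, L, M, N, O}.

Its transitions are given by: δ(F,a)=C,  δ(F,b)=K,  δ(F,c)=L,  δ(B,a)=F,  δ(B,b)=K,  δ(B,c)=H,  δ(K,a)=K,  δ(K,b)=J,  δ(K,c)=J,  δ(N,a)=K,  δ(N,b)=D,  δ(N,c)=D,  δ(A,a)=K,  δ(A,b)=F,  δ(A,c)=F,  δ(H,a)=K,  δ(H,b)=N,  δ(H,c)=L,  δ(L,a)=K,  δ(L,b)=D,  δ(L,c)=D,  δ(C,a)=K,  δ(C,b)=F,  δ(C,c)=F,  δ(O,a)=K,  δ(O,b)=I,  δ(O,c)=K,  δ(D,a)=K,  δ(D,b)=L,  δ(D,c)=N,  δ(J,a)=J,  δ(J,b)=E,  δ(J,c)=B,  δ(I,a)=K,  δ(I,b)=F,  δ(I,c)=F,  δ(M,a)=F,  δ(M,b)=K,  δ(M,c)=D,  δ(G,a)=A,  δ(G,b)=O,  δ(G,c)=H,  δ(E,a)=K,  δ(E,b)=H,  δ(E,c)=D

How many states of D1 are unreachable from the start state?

5

Starting at J and following transitions, the reachable set is {B, C, D, E, F, H, J, K, L, N}. That leaves A, G, I, M, O unreachable — 5 in total.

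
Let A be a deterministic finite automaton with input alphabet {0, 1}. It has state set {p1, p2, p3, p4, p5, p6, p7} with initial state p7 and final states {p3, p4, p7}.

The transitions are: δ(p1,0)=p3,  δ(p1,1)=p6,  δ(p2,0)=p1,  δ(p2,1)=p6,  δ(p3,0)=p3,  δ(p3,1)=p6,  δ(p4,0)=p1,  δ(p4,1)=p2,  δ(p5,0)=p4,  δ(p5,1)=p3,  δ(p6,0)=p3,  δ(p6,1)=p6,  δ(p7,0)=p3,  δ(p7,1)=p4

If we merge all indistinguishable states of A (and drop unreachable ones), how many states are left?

Reachable states from the start: {p1,p2,p3,p4,p6,p7}. Unreachable: {p5} — drop them.
Initial partition by acceptance: {p3,p4,p7} | {p1,p2,p6}.
Refine {p3,p4,p7} on symbol 0: members go to different blocks, giving {p3,p7} and {p4}.
On input 1, block {p3,p7} splits into {p3} and {p7}.
Split {p1,p2,p6} by δ(·,0) → {p1,p6} and {p2}.
No further refinement is possible. Final partition (5 blocks): {p3} | {p1,p6} | {p4} | {p7} | {p2}.

5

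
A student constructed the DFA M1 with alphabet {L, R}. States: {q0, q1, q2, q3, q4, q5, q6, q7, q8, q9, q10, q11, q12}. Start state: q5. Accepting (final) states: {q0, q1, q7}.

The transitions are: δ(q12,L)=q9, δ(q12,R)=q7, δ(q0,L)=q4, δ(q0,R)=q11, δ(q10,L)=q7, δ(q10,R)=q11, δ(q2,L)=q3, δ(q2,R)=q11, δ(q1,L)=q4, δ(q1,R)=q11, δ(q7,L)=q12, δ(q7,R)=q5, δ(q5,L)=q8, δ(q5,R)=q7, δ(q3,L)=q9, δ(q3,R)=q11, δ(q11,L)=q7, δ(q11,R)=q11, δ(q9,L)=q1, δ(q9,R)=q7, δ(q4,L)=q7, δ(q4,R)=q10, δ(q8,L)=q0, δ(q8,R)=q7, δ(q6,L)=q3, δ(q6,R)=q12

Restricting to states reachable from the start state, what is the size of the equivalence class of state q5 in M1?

2

First remove the unreachable states {q2,q3,q6}; 10 states remain.
Start with accepting vs non-accepting: {q0,q1,q7} | {q4,q5,q8,q9,q10,q11,q12}.
On input L, block {q4,q5,q8,q9,q10,q11,q12} splits into {q4,q8,q9,q10,q11} and {q5,q12}.
Split {q0,q1,q7} by δ(·,L) → {q0,q1} and {q7}.
Refine {q4,q8,q9,q10,q11} on symbol L: members go to different blocks, giving {q4,q10,q11} and {q8,q9}.
The partition is now stable with 5 blocks: {q0,q1} | {q4,q10,q11} | {q5,q12} | {q7} | {q8,q9}.
State q5 belongs to the block {q5,q12}, which has 2 states.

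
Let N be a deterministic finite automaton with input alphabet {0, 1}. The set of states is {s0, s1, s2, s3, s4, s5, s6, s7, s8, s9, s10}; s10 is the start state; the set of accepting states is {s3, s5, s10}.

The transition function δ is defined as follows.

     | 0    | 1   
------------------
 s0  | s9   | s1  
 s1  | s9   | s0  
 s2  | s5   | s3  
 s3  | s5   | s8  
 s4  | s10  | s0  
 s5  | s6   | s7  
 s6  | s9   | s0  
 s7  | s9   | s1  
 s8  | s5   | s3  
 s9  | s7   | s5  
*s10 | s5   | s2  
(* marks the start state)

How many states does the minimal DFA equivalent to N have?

First remove the unreachable states {s4}; 10 states remain.
Start with accepting vs non-accepting: {s3,s5,s10} | {s0,s1,s2,s6,s7,s8,s9}.
Split {s3,s5,s10} by δ(·,0) → {s3,s10} and {s5}.
On input 0, block {s0,s1,s2,s6,s7,s8,s9} splits into {s0,s1,s6,s7,s9} and {s2,s8}.
On input 1, block {s0,s1,s6,s7,s9} splits into {s0,s1,s6,s7} and {s9}.
Stable partition: {s3,s10} | {s0,s1,s6,s7} | {s5} | {s2,s8} | {s9} — 5 equivalence classes.

5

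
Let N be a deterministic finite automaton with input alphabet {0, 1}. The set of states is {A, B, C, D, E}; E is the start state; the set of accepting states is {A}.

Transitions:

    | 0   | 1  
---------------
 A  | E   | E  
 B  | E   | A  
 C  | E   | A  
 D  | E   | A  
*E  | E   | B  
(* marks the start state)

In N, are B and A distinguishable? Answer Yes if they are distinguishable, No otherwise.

Reachable states from the start: {A,B,E}. Unreachable: {C,D} — drop them.
Start with accepting vs non-accepting: {A} | {B,E}.
On input 1, block {B,E} splits into {B} and {E}.
The partition is now stable with 3 blocks: {A} | {B} | {E}.
B and A end up in different blocks, so they are distinguishable. For instance, the string 'ε' is accepted from only A.

Yes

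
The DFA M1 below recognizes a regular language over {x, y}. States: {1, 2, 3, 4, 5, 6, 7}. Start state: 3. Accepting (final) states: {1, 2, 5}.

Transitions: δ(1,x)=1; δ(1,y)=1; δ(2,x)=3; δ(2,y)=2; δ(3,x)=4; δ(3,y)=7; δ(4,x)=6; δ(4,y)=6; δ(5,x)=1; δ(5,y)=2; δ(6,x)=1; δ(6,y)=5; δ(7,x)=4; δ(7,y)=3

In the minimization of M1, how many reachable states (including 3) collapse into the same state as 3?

2

Start with accepting vs non-accepting: {1,2,5} | {3,4,6,7}.
Refine {1,2,5} on symbol x: members go to different blocks, giving {1,5} and {2}.
On input y, block {1,5} splits into {1} and {5}.
On input x, block {3,4,6,7} splits into {3,4,7} and {6}.
On input x, block {3,4,7} splits into {3,7} and {4}.
Stable partition: {1} | {3,7} | {2} | {5} | {6} | {4} — 6 equivalence classes.
The equivalence class containing 3 is {3,7}, of size 2.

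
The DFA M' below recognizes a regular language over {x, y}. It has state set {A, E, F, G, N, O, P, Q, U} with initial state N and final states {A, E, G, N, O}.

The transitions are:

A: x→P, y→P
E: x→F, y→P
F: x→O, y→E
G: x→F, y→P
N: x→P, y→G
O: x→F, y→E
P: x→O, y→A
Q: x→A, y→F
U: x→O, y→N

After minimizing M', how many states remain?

3

States {Q,U} cannot be reached from the start state, so discard them.
P0 = {A,E,G,N,O} | {F,P}.
Split {A,E,G,N,O} by δ(·,y) → {A,E,G} and {N,O}.
The partition is now stable with 3 blocks: {A,E,G} | {F,P} | {N,O}.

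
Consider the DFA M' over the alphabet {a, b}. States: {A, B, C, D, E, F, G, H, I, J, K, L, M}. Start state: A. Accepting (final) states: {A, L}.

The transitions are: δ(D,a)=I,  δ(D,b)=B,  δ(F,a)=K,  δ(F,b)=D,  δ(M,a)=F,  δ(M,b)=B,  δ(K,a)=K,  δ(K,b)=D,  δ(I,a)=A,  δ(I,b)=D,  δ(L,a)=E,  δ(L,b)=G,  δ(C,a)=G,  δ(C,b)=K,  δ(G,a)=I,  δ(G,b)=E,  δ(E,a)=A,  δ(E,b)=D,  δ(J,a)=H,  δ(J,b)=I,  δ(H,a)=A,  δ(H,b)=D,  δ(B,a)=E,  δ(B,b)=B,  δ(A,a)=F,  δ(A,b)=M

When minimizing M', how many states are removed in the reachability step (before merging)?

BFS from A reaches {A, B, D, E, F, I, K, M}; the 5 state(s) C, G, H, J, L are never visited.

5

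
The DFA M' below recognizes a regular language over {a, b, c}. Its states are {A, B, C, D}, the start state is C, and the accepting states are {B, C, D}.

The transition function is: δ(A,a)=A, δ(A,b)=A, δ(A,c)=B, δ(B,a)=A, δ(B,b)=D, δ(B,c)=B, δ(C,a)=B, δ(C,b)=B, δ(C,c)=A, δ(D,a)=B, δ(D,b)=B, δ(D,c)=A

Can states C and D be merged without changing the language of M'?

Initial partition by acceptance: {B,C,D} | {A}.
On input a, block {B,C,D} splits into {C,D} and {B}.
Stable partition: {C,D} | {A} | {B} — 3 equivalence classes.
C and D lie in the same block of the stable partition, so they are equivalent — no string distinguishes them.

Yes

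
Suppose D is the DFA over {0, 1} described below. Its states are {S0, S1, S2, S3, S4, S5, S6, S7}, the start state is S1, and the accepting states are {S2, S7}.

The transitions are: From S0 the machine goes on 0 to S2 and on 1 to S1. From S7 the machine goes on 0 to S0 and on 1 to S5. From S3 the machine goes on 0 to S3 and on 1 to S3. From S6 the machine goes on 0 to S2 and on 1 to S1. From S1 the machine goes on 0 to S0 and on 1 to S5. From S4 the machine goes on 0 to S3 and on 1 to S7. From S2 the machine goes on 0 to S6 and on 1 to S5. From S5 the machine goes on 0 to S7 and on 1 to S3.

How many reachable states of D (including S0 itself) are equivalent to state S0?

2

States {S4} cannot be reached from the start state, so discard them.
Start with accepting vs non-accepting: {S2,S7} | {S0,S1,S3,S5,S6}.
Refine {S0,S1,S3,S5,S6} on symbol 0: members go to different blocks, giving {S0,S5,S6} and {S1,S3}.
On input 0, block {S1,S3} splits into {S1} and {S3}.
Split {S0,S5,S6} by δ(·,1) → {S0,S6} and {S5}.
Stable partition: {S2,S7} | {S0,S6} | {S1} | {S3} | {S5} — 5 equivalence classes.
The equivalence class containing S0 is {S0,S6}, of size 2.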